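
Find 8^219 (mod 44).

40

219 in binary is 11011011, i.e. 219 = 128 + 64 + 16 + 8 + 2 + 1.
8^1 ≡ 8 (mod 44)
8^2 ≡ 8^2 = 64 ≡ 20 (mod 44)
8^4 ≡ 20^2 = 400 ≡ 4 (mod 44)
8^8 ≡ 4^2 = 16 (mod 44)
8^16 ≡ 16^2 = 256 ≡ 36 (mod 44)
8^32 ≡ 36^2 = 1296 ≡ 20 (mod 44)
8^64 ≡ 20^2 = 400 ≡ 4 (mod 44)
8^128 ≡ 4^2 = 16 (mod 44)
8^219 = 8^128 × 8^64 × 8^16 × 8^8 × 8^2 × 8^1 ≡ 16 × 4 × 36 × 16 × 20 × 8 (mod 44).
Accumulate the product:
16 × 4 = 64 ≡ 20
20 × 36 = 720 ≡ 16
16 × 16 = 256 ≡ 36
36 × 20 = 720 ≡ 16
16 × 8 = 128 ≡ 40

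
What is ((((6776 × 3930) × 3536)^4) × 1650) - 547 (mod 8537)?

6776 × 3930 = 26629680 ≡ 2777 (mod 8537)
2777 × 3536 = 9819472 ≡ 1922 (mod 8537)
(1922)^4 ≡ 5754 (mod 8537)
5754 × 1650 = 9494100 ≡ 956 (mod 8537)
956 - 547 = 409

409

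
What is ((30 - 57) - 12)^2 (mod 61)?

57

30 - 57 = -27 ≡ 34 (mod 61)
34 - 12 = 22
(22)^2 ≡ 57 (mod 61)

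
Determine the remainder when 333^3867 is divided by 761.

3867 in binary is 111100011011, i.e. 3867 = 2048 + 1024 + 512 + 256 + 16 + 8 + 2 + 1.
333^1 ≡ 333 (mod 761)
333^2 ≡ 333^2 = 110889 ≡ 544 (mod 761)
333^4 ≡ 544^2 = 295936 ≡ 668 (mod 761)
333^8 ≡ 668^2 = 446224 ≡ 278 (mod 761)
333^16 ≡ 278^2 = 77284 ≡ 423 (mod 761)
333^32 ≡ 423^2 = 178929 ≡ 94 (mod 761)
333^64 ≡ 94^2 = 8836 ≡ 465 (mod 761)
333^128 ≡ 465^2 = 216225 ≡ 101 (mod 761)
333^256 ≡ 101^2 = 10201 ≡ 308 (mod 761)
333^512 ≡ 308^2 = 94864 ≡ 500 (mod 761)
333^1024 ≡ 500^2 = 250000 ≡ 392 (mod 761)
333^2048 ≡ 392^2 = 153664 ≡ 703 (mod 761)
333^3867 = 333^2048 · 333^1024 · 333^512 · 333^256 · 333^16 · 333^8 · 333^2 · 333^1 ≡ 703 · 392 · 500 · 308 · 423 · 278 · 544 · 333 (mod 761).
Accumulate the product:
703 · 392 = 275576 ≡ 94
94 · 500 = 47000 ≡ 579
579 · 308 = 178332 ≡ 258
258 · 423 = 109134 ≡ 311
311 · 278 = 86458 ≡ 465
465 · 544 = 252960 ≡ 308
308 · 333 = 102564 ≡ 590

590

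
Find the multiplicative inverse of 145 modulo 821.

419

Run the extended Euclidean algorithm:
821 = 5×145 + 96
145 = 1×96 + 49
96 = 1×49 + 47
49 = 1×47 + 2
47 = 23×2 + 1
2 = 2×1 + 0
gcd(145, 821) = 1, so the inverse exists.
Bézout: 1 = 71×821 − 402×145.
So 145⁻¹ ≡ −402 ≡ 419 (mod 821).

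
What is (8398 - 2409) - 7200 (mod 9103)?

7892

8398 - 2409 = 5989
5989 - 7200 = -1211 ≡ 7892 (mod 9103)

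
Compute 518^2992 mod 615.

16

2992 in binary is 101110110000, i.e. 2992 = 2048 + 512 + 256 + 128 + 32 + 16.
518^1 ≡ 518 (mod 615)
518^2 ≡ 518^2 = 268324 ≡ 184 (mod 615)
518^4 ≡ 184^2 = 33856 ≡ 31 (mod 615)
518^8 ≡ 31^2 = 961 ≡ 346 (mod 615)
518^16 ≡ 346^2 = 119716 ≡ 406 (mod 615)
518^32 ≡ 406^2 = 164836 ≡ 16 (mod 615)
518^64 ≡ 16^2 = 256 (mod 615)
518^128 ≡ 256^2 = 65536 ≡ 346 (mod 615)
518^256 ≡ 346^2 = 119716 ≡ 406 (mod 615)
518^512 ≡ 406^2 = 164836 ≡ 16 (mod 615)
518^1024 ≡ 16^2 = 256 (mod 615)
518^2048 ≡ 256^2 = 65536 ≡ 346 (mod 615)
518^2992 = 518^2048 × 518^512 × 518^256 × 518^128 × 518^32 × 518^16 ≡ 346 × 16 × 406 × 346 × 16 × 406 (mod 615).
Accumulate the product:
346 × 16 = 5536 ≡ 1
1 × 406 = 406
406 × 346 = 140476 ≡ 256
256 × 16 = 4096 ≡ 406
406 × 406 = 164836 ≡ 16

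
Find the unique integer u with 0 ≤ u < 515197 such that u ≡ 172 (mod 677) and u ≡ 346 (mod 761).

677⁻¹ mod 761: 677·154 ≡ 1 (mod 761), so 677⁻¹ ≡ 154.
u = 172 + 677·((346 − 172)·154 mod 761) = 172 + 677·161 = 109169.
Check: 109169 mod 677 = 172, 109169 mod 761 = 346. ✓

109169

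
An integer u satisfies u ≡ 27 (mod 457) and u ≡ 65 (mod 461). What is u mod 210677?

101024

457⁻¹ mod 461: 457×115 ≡ 1 (mod 461), so 457⁻¹ ≡ 115.
u = 27 + 457×((65 − 27)×115 mod 461) = 27 + 457×221 = 101024.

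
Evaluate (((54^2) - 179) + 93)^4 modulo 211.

96

(54)^2 ≡ 173 (mod 211)
173 - 179 = -6 ≡ 205 (mod 211)
205 + 93 = 298 ≡ 87 (mod 211)
(87)^4 ≡ 96 (mod 211)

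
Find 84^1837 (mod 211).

Compute successive squares:
1837 in binary is 11100101101, i.e. 1837 = 1024 + 512 + 256 + 32 + 8 + 4 + 1.
84^1 ≡ 84 (mod 211)
84^2 ≡ 84^2 = 7056 ≡ 93 (mod 211)
84^4 ≡ 93^2 = 8649 ≡ 209 (mod 211)
84^8 ≡ 209^2 = 43681 ≡ 4 (mod 211)
84^16 ≡ 4^2 = 16 (mod 211)
84^32 ≡ 16^2 = 256 ≡ 45 (mod 211)
84^64 ≡ 45^2 = 2025 ≡ 126 (mod 211)
84^128 ≡ 126^2 = 15876 ≡ 51 (mod 211)
84^256 ≡ 51^2 = 2601 ≡ 69 (mod 211)
84^512 ≡ 69^2 = 4761 ≡ 119 (mod 211)
84^1024 ≡ 119^2 = 14161 ≡ 24 (mod 211)
84^1837 = 84^1024 · 84^512 · 84^256 · 84^32 · 84^8 · 84^4 · 84^1 ≡ 24 · 119 · 69 · 45 · 4 · 209 · 84 (mod 211).
Accumulate the product:
24 · 119 = 2856 ≡ 113
113 · 69 = 7797 ≡ 201
201 · 45 = 9045 ≡ 183
183 · 4 = 732 ≡ 99
99 · 209 = 20691 ≡ 13
13 · 84 = 1092 ≡ 37

37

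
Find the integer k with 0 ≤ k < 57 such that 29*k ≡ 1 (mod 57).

2

57 = 1*29 + 28
29 = 1*28 + 1
28 = 28*1 + 0
gcd(29, 57) = 1, so the inverse exists.
Back-substitute for 1:
1 = 1*29 − 1*28
  = −1*57 + 2*29
So 29⁻¹ ≡ 2 (mod 57).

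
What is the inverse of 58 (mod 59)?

58

By the extended Euclidean algorithm:
59 = 1·58 + 1
58 = 58·1 + 0
gcd(58, 59) = 1, so the inverse exists.
Back-substitute for 1:
1 = 1·59 − 1·58
So 58⁻¹ ≡ −1 ≡ 58 (mod 59).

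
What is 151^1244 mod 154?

1244 in binary is 10011011100, i.e. 1244 = 1024 + 128 + 64 + 16 + 8 + 4.
151^1 ≡ 151 (mod 154)
151^2 ≡ 151^2 = 22801 ≡ 9 (mod 154)
151^4 ≡ 9^2 = 81 (mod 154)
151^8 ≡ 81^2 = 6561 ≡ 93 (mod 154)
151^16 ≡ 93^2 = 8649 ≡ 25 (mod 154)
151^32 ≡ 25^2 = 625 ≡ 9 (mod 154)
151^64 ≡ 9^2 = 81 (mod 154)
151^128 ≡ 81^2 = 6561 ≡ 93 (mod 154)
151^256 ≡ 93^2 = 8649 ≡ 25 (mod 154)
151^512 ≡ 25^2 = 625 ≡ 9 (mod 154)
151^1024 ≡ 9^2 = 81 (mod 154)
151^1244 = 151^1024 * 151^128 * 151^64 * 151^16 * 151^8 * 151^4 ≡ 81 * 93 * 81 * 25 * 93 * 81 (mod 154).
Accumulate the product:
81 * 93 = 7533 ≡ 141
141 * 81 = 11421 ≡ 25
25 * 25 = 625 ≡ 9
9 * 93 = 837 ≡ 67
67 * 81 = 5427 ≡ 37

37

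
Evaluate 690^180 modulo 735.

Using repeated squaring:
180 in binary is 10110100, i.e. 180 = 128 + 32 + 16 + 4.
690^1 ≡ 690 (mod 735)
690^2 ≡ 690^2 = 476100 ≡ 555 (mod 735)
690^4 ≡ 555^2 = 308025 ≡ 60 (mod 735)
690^8 ≡ 60^2 = 3600 ≡ 660 (mod 735)
690^16 ≡ 660^2 = 435600 ≡ 480 (mod 735)
690^32 ≡ 480^2 = 230400 ≡ 345 (mod 735)
690^64 ≡ 345^2 = 119025 ≡ 690 (mod 735)
690^128 ≡ 690^2 = 476100 ≡ 555 (mod 735)
690^180 = 690^128 · 690^32 · 690^16 · 690^4 ≡ 555 · 345 · 480 · 60 (mod 735).
Accumulate the product:
555 · 345 = 191475 ≡ 375
375 · 480 = 180000 ≡ 660
660 · 60 = 39600 ≡ 645

645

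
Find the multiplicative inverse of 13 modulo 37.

By the extended Euclidean algorithm:
37 = 2·13 + 11
13 = 1·11 + 2
11 = 5·2 + 1
2 = 2·1 + 0
gcd(13, 37) = 1, so the inverse exists.
Back-substitute for 1:
1 = 1·11 − 5·2
  = −5·13 + 6·11
  = 6·37 − 17·13
So 13⁻¹ ≡ −17 ≡ 20 (mod 37).

20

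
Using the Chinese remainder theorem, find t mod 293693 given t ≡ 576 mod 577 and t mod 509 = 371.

141364

577⁻¹ mod 509: 577*262 ≡ 1 (mod 509), so 577⁻¹ ≡ 262.
t = 576 + 577*((371 − 576)*262 mod 509) = 576 + 577*244 = 141364.
Check: 141364 mod 577 = 576, 141364 mod 509 = 371. ✓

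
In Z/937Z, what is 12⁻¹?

859

937 = 78×12 + 1
12 = 12×1 + 0
gcd(12, 937) = 1, so the inverse exists.
Back-substitute for 1:
1 = 1×937 − 78×12
So 12⁻¹ ≡ −78 ≡ 859 (mod 937).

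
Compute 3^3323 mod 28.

19

3^1 ≡ 3 (mod 28)
3^2 ≡ 3^2 = 9 (mod 28)
3^4 ≡ 9^2 = 81 ≡ 25 (mod 28)
3^8 ≡ 25^2 = 625 ≡ 9 (mod 28)
3^16 ≡ 9^2 = 81 ≡ 25 (mod 28)
3^32 ≡ 25^2 = 625 ≡ 9 (mod 28)
3^64 ≡ 9^2 = 81 ≡ 25 (mod 28)
3^128 ≡ 25^2 = 625 ≡ 9 (mod 28)
3^256 ≡ 9^2 = 81 ≡ 25 (mod 28)
3^512 ≡ 25^2 = 625 ≡ 9 (mod 28)
3^1024 ≡ 9^2 = 81 ≡ 25 (mod 28)
3^2048 ≡ 25^2 = 625 ≡ 9 (mod 28)
3^3323 = 3^2048 * 3^1024 * 3^128 * 3^64 * 3^32 * 3^16 * 3^8 * 3^2 * 3^1 ≡ 9 * 25 * 9 * 25 * 9 * 25 * 9 * 9 * 3 (mod 28).
Accumulate the product:
9 * 25 = 225 ≡ 1
1 * 9 = 9
9 * 25 = 225 ≡ 1
1 * 9 = 9
9 * 25 = 225 ≡ 1
1 * 9 = 9
9 * 9 = 81 ≡ 25
25 * 3 = 75 ≡ 19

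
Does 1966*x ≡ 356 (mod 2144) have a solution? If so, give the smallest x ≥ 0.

1070

gcd(1966, 2144) = 2, and 2 | 356, so solutions exist.
Divide through by 2: 983*x ≡ 178 mod 1072.
983⁻¹ ≡ 807 (mod 1072).
x ≡ 807*178 ≡ 1070 (mod 1072).
The smallest non-negative solution is x = 1070.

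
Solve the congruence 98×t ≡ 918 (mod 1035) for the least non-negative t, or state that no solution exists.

981

gcd(98, 1035) = 1, so a unique solution mod 1035 exists.
98⁻¹ ≡ 602 (mod 1035).
t ≡ 602×918 ≡ 981 (mod 1035).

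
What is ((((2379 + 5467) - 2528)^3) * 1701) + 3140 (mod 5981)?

1568

2379 + 5467 = 7846 ≡ 1865 (mod 5981)
1865 - 2528 = -663 ≡ 5318 (mod 5981)
(5318)^3 ≡ 1940 (mod 5981)
1940 * 1701 = 3299940 ≡ 4409 (mod 5981)
4409 + 3140 = 7549 ≡ 1568 (mod 5981)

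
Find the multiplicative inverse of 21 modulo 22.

By the extended Euclidean algorithm:
22 = 1*21 + 1
21 = 21*1 + 0
gcd(21, 22) = 1, so the inverse exists.
Bézout: 1 = 1*22 − 1*21.
So 21⁻¹ ≡ −1 ≡ 21 (mod 22).

21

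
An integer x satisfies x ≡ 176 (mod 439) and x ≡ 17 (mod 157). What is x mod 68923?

439⁻¹ mod 157: 439·103 ≡ 1 (mod 157), so 439⁻¹ ≡ 103.
x = 176 + 439·((17 − 176)·103 mod 157) = 176 + 439·108 = 47588.
Check: 47588 mod 439 = 176, 47588 mod 157 = 17. ✓

47588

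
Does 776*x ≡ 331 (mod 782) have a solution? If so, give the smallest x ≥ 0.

gcd(776, 782) = 2, and 2 does not divide 331.
So the congruence has no solution.

no solution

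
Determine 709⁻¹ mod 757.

By the extended Euclidean algorithm:
757 = 1·709 + 48
709 = 14·48 + 37
48 = 1·37 + 11
37 = 3·11 + 4
11 = 2·4 + 3
4 = 1·3 + 1
3 = 3·1 + 0
gcd(709, 757) = 1, so the inverse exists.
Bézout: 1 = −192·757 + 205·709.
So 709⁻¹ ≡ 205 (mod 757).

205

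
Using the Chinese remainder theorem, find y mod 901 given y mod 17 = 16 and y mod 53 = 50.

17⁻¹ mod 53: 17*25 ≡ 1 (mod 53), so 17⁻¹ ≡ 25.
y = 16 + 17*((50 − 16)*25 mod 53) = 16 + 17*2 = 50.
Check: 50 mod 17 = 16, 50 mod 53 = 50. ✓

50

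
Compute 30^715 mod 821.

110

715 in binary is 1011001011, i.e. 715 = 512 + 128 + 64 + 8 + 2 + 1.
30^1 ≡ 30 (mod 821)
30^2 ≡ 30^2 = 900 ≡ 79 (mod 821)
30^4 ≡ 79^2 = 6241 ≡ 494 (mod 821)
30^8 ≡ 494^2 = 244036 ≡ 199 (mod 821)
30^16 ≡ 199^2 = 39601 ≡ 193 (mod 821)
30^32 ≡ 193^2 = 37249 ≡ 304 (mod 821)
30^64 ≡ 304^2 = 92416 ≡ 464 (mod 821)
30^128 ≡ 464^2 = 215296 ≡ 194 (mod 821)
30^256 ≡ 194^2 = 37636 ≡ 691 (mod 821)
30^512 ≡ 691^2 = 477481 ≡ 480 (mod 821)
30^715 = 30^512 × 30^128 × 30^64 × 30^8 × 30^2 × 30^1 ≡ 480 × 194 × 464 × 199 × 79 × 30 (mod 821).
Accumulate the product:
480 × 194 = 93120 ≡ 347
347 × 464 = 161008 ≡ 92
92 × 199 = 18308 ≡ 246
246 × 79 = 19434 ≡ 551
551 × 30 = 16530 ≡ 110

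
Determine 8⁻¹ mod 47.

6

47 = 5·8 + 7
8 = 1·7 + 1
7 = 7·1 + 0
gcd(8, 47) = 1, so the inverse exists.
Bézout: 1 = −1·47 + 6·8.
So 8⁻¹ ≡ 6 (mod 47).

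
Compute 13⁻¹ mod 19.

Run the extended Euclidean algorithm:
19 = 1*13 + 6
13 = 2*6 + 1
6 = 6*1 + 0
gcd(13, 19) = 1, so the inverse exists.
Back-substitute for 1:
1 = 1*13 − 2*6
  = −2*19 + 3*13
So 13⁻¹ ≡ 3 (mod 19).

3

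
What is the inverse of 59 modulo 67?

25

67 = 1*59 + 8
59 = 7*8 + 3
8 = 2*3 + 2
3 = 1*2 + 1
2 = 2*1 + 0
gcd(59, 67) = 1, so the inverse exists.
Bézout: 1 = −22*67 + 25*59.
So 59⁻¹ ≡ 25 (mod 67).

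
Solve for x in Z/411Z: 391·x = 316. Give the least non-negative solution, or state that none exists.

313

gcd(391, 411) = 1, so a unique solution mod 411 exists.
391⁻¹ ≡ 226 (mod 411).
x ≡ 226·316 ≡ 313 (mod 411).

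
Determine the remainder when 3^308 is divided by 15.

Compute successive squares:
3^1 ≡ 3 (mod 15)
3^2 ≡ 3^2 = 9 (mod 15)
3^4 ≡ 9^2 = 81 ≡ 6 (mod 15)
3^8 ≡ 6^2 = 36 ≡ 6 (mod 15)
3^16 ≡ 6^2 = 36 ≡ 6 (mod 15)
3^32 ≡ 6^2 = 36 ≡ 6 (mod 15)
3^64 ≡ 6^2 = 36 ≡ 6 (mod 15)
3^128 ≡ 6^2 = 36 ≡ 6 (mod 15)
3^256 ≡ 6^2 = 36 ≡ 6 (mod 15)
3^308 = 3^256 · 3^32 · 3^16 · 3^4 ≡ 6 · 6 · 6 · 6 (mod 15).
Accumulate the product:
6 · 6 = 36 ≡ 6
6 · 6 = 36 ≡ 6
6 · 6 = 36 ≡ 6

6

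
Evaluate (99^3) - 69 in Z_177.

93

(99)^3 ≡ 162 (mod 177)
162 - 69 = 93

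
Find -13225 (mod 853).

423

-13225 = -16*853 + 423, so -13225 ≡ 423 (mod 853).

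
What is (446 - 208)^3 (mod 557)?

201

446 - 208 = 238
(238)^3 ≡ 201 (mod 557)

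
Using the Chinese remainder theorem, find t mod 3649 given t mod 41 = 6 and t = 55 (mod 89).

41⁻¹ mod 89: 41*76 ≡ 1 (mod 89), so 41⁻¹ ≡ 76.
t = 6 + 41*((55 − 6)*76 mod 89) = 6 + 41*75 = 3081.

3081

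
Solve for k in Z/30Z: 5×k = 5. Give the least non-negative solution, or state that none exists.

gcd(5, 30) = 5, and 5 | 5, so solutions exist.
Divide through by 5: 1×k = 1 (mod 6).
1⁻¹ ≡ 1 (mod 6).
k ≡ 1×1 ≡ 1 (mod 6).
The smallest non-negative solution is k = 1.

1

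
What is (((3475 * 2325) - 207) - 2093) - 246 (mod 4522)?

537

3475 * 2325 = 8079375 ≡ 3083 (mod 4522)
3083 - 207 = 2876
2876 - 2093 = 783
783 - 246 = 537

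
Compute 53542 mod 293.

216

53542 = 182*293 + 216, so 53542 ≡ 216 (mod 293).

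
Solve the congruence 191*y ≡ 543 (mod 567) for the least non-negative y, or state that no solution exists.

gcd(191, 567) = 1, so a unique solution mod 567 exists.
191⁻¹ ≡ 95 (mod 567).
y ≡ 95*543 ≡ 555 (mod 567).

555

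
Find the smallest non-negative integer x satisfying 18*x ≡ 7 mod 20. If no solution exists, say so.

gcd(18, 20) = 2, and 2 does not divide 7.
So the congruence has no solution.

no solution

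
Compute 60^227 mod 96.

227 in binary is 11100011, i.e. 227 = 128 + 64 + 32 + 2 + 1.
60^1 ≡ 60 (mod 96)
60^2 ≡ 60^2 = 3600 ≡ 48 (mod 96)
60^4 ≡ 48^2 = 2304 ≡ 0 (mod 96)
60^8 ≡ 0^2 = 0 (mod 96)
60^16 ≡ 0^2 = 0 (mod 96)
60^32 ≡ 0^2 = 0 (mod 96)
60^64 ≡ 0^2 = 0 (mod 96)
60^128 ≡ 0^2 = 0 (mod 96)
60^227 = 60^128 * 60^64 * 60^32 * 60^2 * 60^1 ≡ 0 * 0 * 0 * 48 * 60 (mod 96).
Accumulate the product:
0 * 0 = 0
0 * 0 = 0
0 * 48 = 0
0 * 60 = 0

0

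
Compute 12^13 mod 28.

12^1 ≡ 12 (mod 28)
12^2 ≡ 12^2 = 144 ≡ 4 (mod 28)
12^4 ≡ 4^2 = 16 (mod 28)
12^8 ≡ 16^2 = 256 ≡ 4 (mod 28)
12^13 = 12^8 * 12^4 * 12^1 ≡ 4 * 16 * 12 (mod 28).
Accumulate the product:
4 * 16 = 64 ≡ 8
8 * 12 = 96 ≡ 12

12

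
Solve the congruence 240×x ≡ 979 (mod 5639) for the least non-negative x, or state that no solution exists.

gcd(240, 5639) = 1, so a unique solution mod 5639 exists.
240⁻¹ ≡ 2843 (mod 5639).
x ≡ 2843×979 ≡ 3270 (mod 5639).

3270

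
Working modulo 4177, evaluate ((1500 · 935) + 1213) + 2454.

1500 · 935 = 1402500 ≡ 3205 (mod 4177)
3205 + 1213 = 4418 ≡ 241 (mod 4177)
241 + 2454 = 2695

2695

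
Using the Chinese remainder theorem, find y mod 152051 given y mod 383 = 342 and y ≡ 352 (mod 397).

383⁻¹ mod 397: 383*85 ≡ 1 (mod 397), so 383⁻¹ ≡ 85.
y = 342 + 383*((352 − 342)*85 mod 397) = 342 + 383*56 = 21790.

21790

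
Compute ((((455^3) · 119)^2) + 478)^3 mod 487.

475

(455)^3 ≡ 348 (mod 487)
348 · 119 = 41412 ≡ 17 (mod 487)
(17)^2 ≡ 289 (mod 487)
289 + 478 = 767 ≡ 280 (mod 487)
(280)^3 ≡ 475 (mod 487)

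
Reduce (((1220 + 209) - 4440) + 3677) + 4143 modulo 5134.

1220 + 209 = 1429
1429 - 4440 = -3011 ≡ 2123 (mod 5134)
2123 + 3677 = 5800 ≡ 666 (mod 5134)
666 + 4143 = 4809

4809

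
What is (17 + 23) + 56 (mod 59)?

37

17 + 23 = 40
40 + 56 = 96 ≡ 37 (mod 59)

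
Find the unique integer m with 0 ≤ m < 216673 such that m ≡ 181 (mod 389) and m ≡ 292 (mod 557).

389⁻¹ mod 557: 389·494 ≡ 1 (mod 557), so 389⁻¹ ≡ 494.
m = 181 + 389·((292 − 181)·494 mod 557) = 181 + 389·248 = 96653.
Check: 96653 mod 389 = 181, 96653 mod 557 = 292. ✓

96653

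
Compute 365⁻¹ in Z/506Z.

By the extended Euclidean algorithm:
506 = 1·365 + 141
365 = 2·141 + 83
141 = 1·83 + 58
83 = 1·58 + 25
58 = 2·25 + 8
25 = 3·8 + 1
8 = 8·1 + 0
gcd(365, 506) = 1, so the inverse exists.
Back-substitute for 1:
1 = 1·25 − 3·8
  = −3·58 + 7·25
  = 7·83 − 10·58
  = −10·141 + 17·83
  = 17·365 − 44·141
  = −44·506 + 61·365
So 365⁻¹ ≡ 61 (mod 506).

61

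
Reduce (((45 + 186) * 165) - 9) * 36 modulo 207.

45 + 186 = 231 ≡ 24 (mod 207)
24 * 165 = 3960 ≡ 27 (mod 207)
27 - 9 = 18
18 * 36 = 648 ≡ 27 (mod 207)

27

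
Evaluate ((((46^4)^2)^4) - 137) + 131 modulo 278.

(46)^4 ≡ 266 (mod 278)
(266)^2 ≡ 144 (mod 278)
(144)^4 ≡ 208 (mod 278)
208 - 137 = 71
71 + 131 = 202

202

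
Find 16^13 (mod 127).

8

Using repeated squaring:
16^1 ≡ 16 (mod 127)
16^2 ≡ 16^2 = 256 ≡ 2 (mod 127)
16^4 ≡ 2^2 = 4 (mod 127)
16^8 ≡ 4^2 = 16 (mod 127)
16^13 = 16^8 · 16^4 · 16^1 ≡ 16 · 4 · 16 (mod 127).
Accumulate the product:
16 · 4 = 64
64 · 16 = 1024 ≡ 8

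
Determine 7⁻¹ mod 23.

10

By the extended Euclidean algorithm:
23 = 3*7 + 2
7 = 3*2 + 1
2 = 2*1 + 0
gcd(7, 23) = 1, so the inverse exists.
Back-substitute for 1:
1 = 1*7 − 3*2
  = −3*23 + 10*7
So 7⁻¹ ≡ 10 (mod 23).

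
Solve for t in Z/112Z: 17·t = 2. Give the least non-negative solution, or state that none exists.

gcd(17, 112) = 1, so a unique solution mod 112 exists.
17⁻¹ ≡ 33 (mod 112).
t ≡ 33·2 ≡ 66 (mod 112).

66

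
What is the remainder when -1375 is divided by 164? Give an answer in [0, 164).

-1375 = -9×164 + 101, so -1375 ≡ 101 (mod 164).

101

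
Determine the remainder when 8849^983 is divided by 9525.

1199

983 in binary is 1111010111, i.e. 983 = 512 + 256 + 128 + 64 + 16 + 4 + 2 + 1.
8849^1 ≡ 8849 (mod 9525)
8849^2 ≡ 8849^2 = 78304801 ≡ 9301 (mod 9525)
8849^4 ≡ 9301^2 = 86508601 ≡ 2551 (mod 9525)
8849^8 ≡ 2551^2 = 6507601 ≡ 2026 (mod 9525)
8849^16 ≡ 2026^2 = 4104676 ≡ 8926 (mod 9525)
8849^32 ≡ 8926^2 = 79673476 ≡ 6376 (mod 9525)
8849^64 ≡ 6376^2 = 40653376 ≡ 676 (mod 9525)
8849^128 ≡ 676^2 = 456976 ≡ 9301 (mod 9525)
8849^256 ≡ 9301^2 = 86508601 ≡ 2551 (mod 9525)
8849^512 ≡ 2551^2 = 6507601 ≡ 2026 (mod 9525)
8849^983 = 8849^512 × 8849^256 × 8849^128 × 8849^64 × 8849^16 × 8849^4 × 8849^2 × 8849^1 ≡ 2026 × 2551 × 9301 × 676 × 8926 × 2551 × 9301 × 8849 (mod 9525).
Accumulate the product:
2026 × 2551 = 5168326 ≡ 5776
5776 × 9301 = 53722576 ≡ 1576
1576 × 676 = 1065376 ≡ 8101
8101 × 8926 = 72309526 ≡ 5251
5251 × 2551 = 13395301 ≡ 3151
3151 × 9301 = 29307451 ≡ 8551
8551 × 8849 = 75667799 ≡ 1199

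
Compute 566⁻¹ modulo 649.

649 = 1·566 + 83
566 = 6·83 + 68
83 = 1·68 + 15
68 = 4·15 + 8
15 = 1·8 + 7
8 = 1·7 + 1
7 = 7·1 + 0
gcd(566, 649) = 1, so the inverse exists.
Back-substitute for 1:
1 = 1·8 − 1·7
  = −1·15 + 2·8
  = 2·68 − 9·15
  = −9·83 + 11·68
  = 11·566 − 75·83
  = −75·649 + 86·566
So 566⁻¹ ≡ 86 (mod 649).

86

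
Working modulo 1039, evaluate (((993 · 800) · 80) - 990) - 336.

993 · 800 = 794400 ≡ 604 (mod 1039)
604 · 80 = 48320 ≡ 526 (mod 1039)
526 - 990 = -464 ≡ 575 (mod 1039)
575 - 336 = 239

239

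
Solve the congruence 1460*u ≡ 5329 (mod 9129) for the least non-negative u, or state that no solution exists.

1373

gcd(1460, 9129) = 1, so a unique solution mod 9129 exists.
1460⁻¹ ≡ 569 (mod 9129).
u ≡ 569*5329 ≡ 1373 (mod 9129).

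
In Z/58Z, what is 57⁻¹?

57

58 = 1×57 + 1
57 = 57×1 + 0
gcd(57, 58) = 1, so the inverse exists.
Bézout: 1 = 1×58 − 1×57.
So 57⁻¹ ≡ −1 ≡ 57 (mod 58).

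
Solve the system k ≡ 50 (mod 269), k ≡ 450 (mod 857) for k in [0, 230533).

269⁻¹ mod 857: 269·497 ≡ 1 (mod 857), so 269⁻¹ ≡ 497.
k = 50 + 269·((450 − 50)·497 mod 857) = 50 + 269·833 = 224127.
Check: 224127 mod 269 = 50, 224127 mod 857 = 450. ✓

224127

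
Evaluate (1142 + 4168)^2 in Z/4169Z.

1153

1142 + 4168 = 5310 ≡ 1141 (mod 4169)
(1141)^2 ≡ 1153 (mod 4169)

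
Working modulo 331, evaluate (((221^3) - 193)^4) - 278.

251

(221)^3 ≡ 282 (mod 331)
282 - 193 = 89
(89)^4 ≡ 198 (mod 331)
198 - 278 = -80 ≡ 251 (mod 331)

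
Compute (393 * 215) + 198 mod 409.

30

393 * 215 = 84495 ≡ 241 (mod 409)
241 + 198 = 439 ≡ 30 (mod 409)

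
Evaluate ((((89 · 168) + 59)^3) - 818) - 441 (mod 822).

89 · 168 = 14952 ≡ 156 (mod 822)
156 + 59 = 215
(215)^3 ≡ 395 (mod 822)
395 - 818 = -423 ≡ 399 (mod 822)
399 - 441 = -42 ≡ 780 (mod 822)

780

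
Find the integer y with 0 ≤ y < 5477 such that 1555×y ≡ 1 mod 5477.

Apply the Euclidean algorithm and back-substitute:
5477 = 3*1555 + 812
1555 = 1*812 + 743
812 = 1*743 + 69
743 = 10*69 + 53
69 = 1*53 + 16
53 = 3*16 + 5
16 = 3*5 + 1
5 = 5*1 + 0
gcd(1555, 5477) = 1, so the inverse exists.
Back-substitute for 1:
1 = 1*16 − 3*5
  = −3*53 + 10*16
  = 10*69 − 13*53
  = −13*743 + 140*69
  = 140*812 − 153*743
  = −153*1555 + 293*812
  = 293*5477 − 1032*1555
So 1555⁻¹ ≡ −1032 ≡ 4445 (mod 5477).

4445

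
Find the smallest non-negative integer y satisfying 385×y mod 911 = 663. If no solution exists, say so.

gcd(385, 911) = 1, so a unique solution mod 911 exists.
385⁻¹ ≡ 743 (mod 911).
y ≡ 743×663 ≡ 669 (mod 911).

669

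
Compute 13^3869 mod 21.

Compute successive squares:
13^1 ≡ 13 (mod 21)
13^2 ≡ 13^2 = 169 ≡ 1 (mod 21)
13^4 ≡ 1^2 = 1 (mod 21)
13^8 ≡ 1^2 = 1 (mod 21)
13^16 ≡ 1^2 = 1 (mod 21)
13^32 ≡ 1^2 = 1 (mod 21)
13^64 ≡ 1^2 = 1 (mod 21)
13^128 ≡ 1^2 = 1 (mod 21)
13^256 ≡ 1^2 = 1 (mod 21)
13^512 ≡ 1^2 = 1 (mod 21)
13^1024 ≡ 1^2 = 1 (mod 21)
13^2048 ≡ 1^2 = 1 (mod 21)
13^3869 = 13^2048 × 13^1024 × 13^512 × 13^256 × 13^16 × 13^8 × 13^4 × 13^1 ≡ 1 × 1 × 1 × 1 × 1 × 1 × 1 × 13 (mod 21).
Accumulate the product:
1 × 1 = 1
1 × 1 = 1
1 × 1 = 1
1 × 1 = 1
1 × 1 = 1
1 × 1 = 1
1 × 13 = 13

13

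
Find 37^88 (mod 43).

88 in binary is 1011000, i.e. 88 = 64 + 16 + 8.
37^1 ≡ 37 (mod 43)
37^2 ≡ 37^2 = 1369 ≡ 36 (mod 43)
37^4 ≡ 36^2 = 1296 ≡ 6 (mod 43)
37^8 ≡ 6^2 = 36 (mod 43)
37^16 ≡ 36^2 = 1296 ≡ 6 (mod 43)
37^32 ≡ 6^2 = 36 (mod 43)
37^64 ≡ 36^2 = 1296 ≡ 6 (mod 43)
37^88 = 37^64 × 37^16 × 37^8 ≡ 6 × 6 × 36 (mod 43).
Accumulate the product:
6 × 6 = 36
36 × 36 = 1296 ≡ 6

6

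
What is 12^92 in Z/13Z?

12^1 ≡ 12 (mod 13)
12^2 ≡ 12^2 = 144 ≡ 1 (mod 13)
12^4 ≡ 1^2 = 1 (mod 13)
12^8 ≡ 1^2 = 1 (mod 13)
12^16 ≡ 1^2 = 1 (mod 13)
12^32 ≡ 1^2 = 1 (mod 13)
12^64 ≡ 1^2 = 1 (mod 13)
12^92 = 12^64 * 12^16 * 12^8 * 12^4 ≡ 1 * 1 * 1 * 1 (mod 13).
Accumulate the product:
1 * 1 = 1
1 * 1 = 1
1 * 1 = 1

1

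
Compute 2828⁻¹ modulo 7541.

8

Run the extended Euclidean algorithm:
7541 = 2·2828 + 1885
2828 = 1·1885 + 943
1885 = 1·943 + 942
943 = 1·942 + 1
942 = 942·1 + 0
gcd(2828, 7541) = 1, so the inverse exists.
Back-substitute for 1:
1 = 1·943 − 1·942
  = −1·1885 + 2·943
  = 2·2828 − 3·1885
  = −3·7541 + 8·2828
So 2828⁻¹ ≡ 8 (mod 7541).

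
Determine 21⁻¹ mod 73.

73 = 3·21 + 10
21 = 2·10 + 1
10 = 10·1 + 0
gcd(21, 73) = 1, so the inverse exists.
Back-substitute for 1:
1 = 1·21 − 2·10
  = −2·73 + 7·21
So 21⁻¹ ≡ 7 (mod 73).

7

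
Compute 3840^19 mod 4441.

Compute successive squares:
19 in binary is 10011, i.e. 19 = 16 + 2 + 1.
3840^1 ≡ 3840 (mod 4441)
3840^2 ≡ 3840^2 = 14745600 ≡ 1480 (mod 4441)
3840^4 ≡ 1480^2 = 2190400 ≡ 987 (mod 4441)
3840^8 ≡ 987^2 = 974169 ≡ 1590 (mod 4441)
3840^16 ≡ 1590^2 = 2528100 ≡ 1171 (mod 4441)
3840^19 = 3840^16 * 3840^2 * 3840^1 ≡ 1171 * 1480 * 3840 (mod 4441).
Accumulate the product:
1171 * 1480 = 1733080 ≡ 1090
1090 * 3840 = 4185600 ≡ 2178

2178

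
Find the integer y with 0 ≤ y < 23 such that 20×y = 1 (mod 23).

23 = 1×20 + 3
20 = 6×3 + 2
3 = 1×2 + 1
2 = 2×1 + 0
gcd(20, 23) = 1, so the inverse exists.
Back-substitute for 1:
1 = 1×3 − 1×2
  = −1×20 + 7×3
  = 7×23 − 8×20
So 20⁻¹ ≡ −8 ≡ 15 (mod 23).

15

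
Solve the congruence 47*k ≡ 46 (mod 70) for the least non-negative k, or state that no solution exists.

68

gcd(47, 70) = 1, so a unique solution mod 70 exists.
47⁻¹ ≡ 3 (mod 70).
k ≡ 3*46 ≡ 68 (mod 70).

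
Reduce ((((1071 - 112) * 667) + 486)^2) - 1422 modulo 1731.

817

1071 - 112 = 959
959 * 667 = 639653 ≡ 914 (mod 1731)
914 + 486 = 1400
(1400)^2 ≡ 508 (mod 1731)
508 - 1422 = -914 ≡ 817 (mod 1731)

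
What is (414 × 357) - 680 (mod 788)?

550

414 × 357 = 147798 ≡ 442 (mod 788)
442 - 680 = -238 ≡ 550 (mod 788)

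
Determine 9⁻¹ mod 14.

14 = 1·9 + 5
9 = 1·5 + 4
5 = 1·4 + 1
4 = 4·1 + 0
gcd(9, 14) = 1, so the inverse exists.
Bézout: 1 = 2·14 − 3·9.
So 9⁻¹ ≡ −3 ≡ 11 (mod 14).

11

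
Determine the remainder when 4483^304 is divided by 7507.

Compute successive squares:
4483^1 ≡ 4483 (mod 7507)
4483^2 ≡ 4483^2 = 20097289 ≡ 1050 (mod 7507)
4483^4 ≡ 1050^2 = 1102500 ≡ 6478 (mod 7507)
4483^8 ≡ 6478^2 = 41964484 ≡ 354 (mod 7507)
4483^16 ≡ 354^2 = 125316 ≡ 5204 (mod 7507)
4483^32 ≡ 5204^2 = 27081616 ≡ 3867 (mod 7507)
4483^64 ≡ 3867^2 = 14953689 ≡ 7252 (mod 7507)
4483^128 ≡ 7252^2 = 52591504 ≡ 4969 (mod 7507)
4483^256 ≡ 4969^2 = 24690961 ≡ 438 (mod 7507)
4483^304 = 4483^256 × 4483^32 × 4483^16 ≡ 438 × 3867 × 5204 (mod 7507).
Accumulate the product:
438 × 3867 = 1693746 ≡ 4671
4671 × 5204 = 24307884 ≡ 218

218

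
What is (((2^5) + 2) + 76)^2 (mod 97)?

(2)^5 ≡ 32 (mod 97)
32 + 2 = 34
34 + 76 = 110 ≡ 13 (mod 97)
(13)^2 ≡ 72 (mod 97)

72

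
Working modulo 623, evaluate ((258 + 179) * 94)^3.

169

258 + 179 = 437
437 * 94 = 41078 ≡ 583 (mod 623)
(583)^3 ≡ 169 (mod 623)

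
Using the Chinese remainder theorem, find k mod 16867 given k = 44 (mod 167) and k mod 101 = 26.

167⁻¹ mod 101: 167·75 ≡ 1 (mod 101), so 167⁻¹ ≡ 75.
k = 44 + 167·((26 − 44)·75 mod 101) = 44 + 167·64 = 10732.
Check: 10732 mod 167 = 44, 10732 mod 101 = 26. ✓

10732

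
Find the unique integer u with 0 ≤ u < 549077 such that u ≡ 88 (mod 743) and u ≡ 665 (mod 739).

244535

743⁻¹ mod 739: 743·185 ≡ 1 (mod 739), so 743⁻¹ ≡ 185.
u = 88 + 743·((665 − 88)·185 mod 739) = 88 + 743·329 = 244535.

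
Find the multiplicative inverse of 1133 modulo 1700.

Run the extended Euclidean algorithm:
1700 = 1×1133 + 567
1133 = 1×567 + 566
567 = 1×566 + 1
566 = 566×1 + 0
gcd(1133, 1700) = 1, so the inverse exists.
Back-substitute for 1:
1 = 1×567 − 1×566
  = −1×1133 + 2×567
  = 2×1700 − 3×1133
So 1133⁻¹ ≡ −3 ≡ 1697 (mod 1700).

1697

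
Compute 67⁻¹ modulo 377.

332

Apply the Euclidean algorithm and back-substitute:
377 = 5*67 + 42
67 = 1*42 + 25
42 = 1*25 + 17
25 = 1*17 + 8
17 = 2*8 + 1
8 = 8*1 + 0
gcd(67, 377) = 1, so the inverse exists.
Bézout: 1 = 8*377 − 45*67.
So 67⁻¹ ≡ −45 ≡ 332 (mod 377).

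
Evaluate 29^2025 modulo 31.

30

By square-and-multiply:
2025 in binary is 11111101001, i.e. 2025 = 1024 + 512 + 256 + 128 + 64 + 32 + 8 + 1.
29^1 ≡ 29 (mod 31)
29^2 ≡ 29^2 = 841 ≡ 4 (mod 31)
29^4 ≡ 4^2 = 16 (mod 31)
29^8 ≡ 16^2 = 256 ≡ 8 (mod 31)
29^16 ≡ 8^2 = 64 ≡ 2 (mod 31)
29^32 ≡ 2^2 = 4 (mod 31)
29^64 ≡ 4^2 = 16 (mod 31)
29^128 ≡ 16^2 = 256 ≡ 8 (mod 31)
29^256 ≡ 8^2 = 64 ≡ 2 (mod 31)
29^512 ≡ 2^2 = 4 (mod 31)
29^1024 ≡ 4^2 = 16 (mod 31)
29^2025 = 29^1024 * 29^512 * 29^256 * 29^128 * 29^64 * 29^32 * 29^8 * 29^1 ≡ 16 * 4 * 2 * 8 * 16 * 4 * 8 * 29 (mod 31).
Accumulate the product:
16 * 4 = 64 ≡ 2
2 * 2 = 4
4 * 8 = 32 ≡ 1
1 * 16 = 16
16 * 4 = 64 ≡ 2
2 * 8 = 16
16 * 29 = 464 ≡ 30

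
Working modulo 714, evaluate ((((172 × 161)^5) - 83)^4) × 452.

172 × 161 = 27692 ≡ 560 (mod 714)
(560)^5 ≡ 560 (mod 714)
560 - 83 = 477
(477)^4 ≡ 477 (mod 714)
477 × 452 = 215604 ≡ 690 (mod 714)

690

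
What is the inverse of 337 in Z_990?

943

990 = 2×337 + 316
337 = 1×316 + 21
316 = 15×21 + 1
21 = 21×1 + 0
gcd(337, 990) = 1, so the inverse exists.
Bézout: 1 = 16×990 − 47×337.
So 337⁻¹ ≡ −47 ≡ 943 (mod 990).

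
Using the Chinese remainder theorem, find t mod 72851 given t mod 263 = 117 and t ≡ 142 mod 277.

263⁻¹ mod 277: 263×178 ≡ 1 (mod 277), so 263⁻¹ ≡ 178.
t = 117 + 263×((142 − 117)×178 mod 277) = 117 + 263×18 = 4851.
Check: 4851 mod 263 = 117, 4851 mod 277 = 142. ✓

4851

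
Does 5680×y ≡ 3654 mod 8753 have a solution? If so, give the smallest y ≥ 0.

2531

gcd(5680, 8753) = 1, so a unique solution mod 8753 exists.
5680⁻¹ ≡ 2686 (mod 8753).
y ≡ 2686×3654 ≡ 2531 (mod 8753).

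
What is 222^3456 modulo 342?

324

Compute successive squares:
3456 in binary is 110110000000, i.e. 3456 = 2048 + 1024 + 256 + 128.
222^1 ≡ 222 (mod 342)
222^2 ≡ 222^2 = 49284 ≡ 36 (mod 342)
222^4 ≡ 36^2 = 1296 ≡ 270 (mod 342)
222^8 ≡ 270^2 = 72900 ≡ 54 (mod 342)
222^16 ≡ 54^2 = 2916 ≡ 180 (mod 342)
222^32 ≡ 180^2 = 32400 ≡ 252 (mod 342)
222^64 ≡ 252^2 = 63504 ≡ 234 (mod 342)
222^128 ≡ 234^2 = 54756 ≡ 36 (mod 342)
222^256 ≡ 36^2 = 1296 ≡ 270 (mod 342)
222^512 ≡ 270^2 = 72900 ≡ 54 (mod 342)
222^1024 ≡ 54^2 = 2916 ≡ 180 (mod 342)
222^2048 ≡ 180^2 = 32400 ≡ 252 (mod 342)
222^3456 = 222^2048 · 222^1024 · 222^256 · 222^128 ≡ 252 · 180 · 270 · 36 (mod 342).
Accumulate the product:
252 · 180 = 45360 ≡ 216
216 · 270 = 58320 ≡ 180
180 · 36 = 6480 ≡ 324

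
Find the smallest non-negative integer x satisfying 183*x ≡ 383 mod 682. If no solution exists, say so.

gcd(183, 682) = 1, so a unique solution mod 682 exists.
183⁻¹ ≡ 41 (mod 682).
x ≡ 41*383 ≡ 17 (mod 682).

17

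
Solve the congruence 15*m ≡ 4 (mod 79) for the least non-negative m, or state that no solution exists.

74

gcd(15, 79) = 1, so a unique solution mod 79 exists.
15⁻¹ ≡ 58 (mod 79).
m ≡ 58*4 ≡ 74 (mod 79).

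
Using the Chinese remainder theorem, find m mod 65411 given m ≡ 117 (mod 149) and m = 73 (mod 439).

149⁻¹ mod 439: 149×165 ≡ 1 (mod 439), so 149⁻¹ ≡ 165.
m = 117 + 149×((73 − 117)×165 mod 439) = 117 + 149×203 = 30364.

30364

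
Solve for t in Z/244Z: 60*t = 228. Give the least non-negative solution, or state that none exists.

gcd(60, 244) = 4, and 4 | 228, so solutions exist.
Divide through by 4: 15*t mod 61 = 57.
15⁻¹ ≡ 57 (mod 61).
t ≡ 57*57 ≡ 16 (mod 61).
The smallest non-negative solution is t = 16.

16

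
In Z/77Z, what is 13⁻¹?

77 = 5*13 + 12
13 = 1*12 + 1
12 = 12*1 + 0
gcd(13, 77) = 1, so the inverse exists.
Back-substitute for 1:
1 = 1*13 − 1*12
  = −1*77 + 6*13
So 13⁻¹ ≡ 6 (mod 77).

6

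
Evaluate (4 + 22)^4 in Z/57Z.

7

4 + 22 = 26
(26)^4 ≡ 7 (mod 57)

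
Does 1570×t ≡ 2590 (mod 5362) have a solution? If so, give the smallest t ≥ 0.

gcd(1570, 5362) = 2, and 2 | 2590, so solutions exist.
Divide through by 2: 785×t = 1295 (mod 2681).
785⁻¹ ≡ 1653 (mod 2681).
t ≡ 1653×1295 ≡ 1197 (mod 2681).
The smallest non-negative solution is t = 1197.

1197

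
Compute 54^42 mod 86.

44

By square-and-multiply:
42 in binary is 101010, i.e. 42 = 32 + 8 + 2.
54^1 ≡ 54 (mod 86)
54^2 ≡ 54^2 = 2916 ≡ 78 (mod 86)
54^4 ≡ 78^2 = 6084 ≡ 64 (mod 86)
54^8 ≡ 64^2 = 4096 ≡ 54 (mod 86)
54^16 ≡ 54^2 = 2916 ≡ 78 (mod 86)
54^32 ≡ 78^2 = 6084 ≡ 64 (mod 86)
54^42 = 54^32 × 54^8 × 54^2 ≡ 64 × 54 × 78 (mod 86).
Accumulate the product:
64 × 54 = 3456 ≡ 16
16 × 78 = 1248 ≡ 44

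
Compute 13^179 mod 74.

57

By square-and-multiply:
13^1 ≡ 13 (mod 74)
13^2 ≡ 13^2 = 169 ≡ 21 (mod 74)
13^4 ≡ 21^2 = 441 ≡ 71 (mod 74)
13^8 ≡ 71^2 = 5041 ≡ 9 (mod 74)
13^16 ≡ 9^2 = 81 ≡ 7 (mod 74)
13^32 ≡ 7^2 = 49 (mod 74)
13^64 ≡ 49^2 = 2401 ≡ 33 (mod 74)
13^128 ≡ 33^2 = 1089 ≡ 53 (mod 74)
13^179 = 13^128 × 13^32 × 13^16 × 13^2 × 13^1 ≡ 53 × 49 × 7 × 21 × 13 (mod 74).
Accumulate the product:
53 × 49 = 2597 ≡ 7
7 × 7 = 49
49 × 21 = 1029 ≡ 67
67 × 13 = 871 ≡ 57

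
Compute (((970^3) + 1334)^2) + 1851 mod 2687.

1964

(970)^3 ≡ 1206 (mod 2687)
1206 + 1334 = 2540
(2540)^2 ≡ 113 (mod 2687)
113 + 1851 = 1964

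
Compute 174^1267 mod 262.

174^1 ≡ 174 (mod 262)
174^2 ≡ 174^2 = 30276 ≡ 146 (mod 262)
174^4 ≡ 146^2 = 21316 ≡ 94 (mod 262)
174^8 ≡ 94^2 = 8836 ≡ 190 (mod 262)
174^16 ≡ 190^2 = 36100 ≡ 206 (mod 262)
174^32 ≡ 206^2 = 42436 ≡ 254 (mod 262)
174^64 ≡ 254^2 = 64516 ≡ 64 (mod 262)
174^128 ≡ 64^2 = 4096 ≡ 166 (mod 262)
174^256 ≡ 166^2 = 27556 ≡ 46 (mod 262)
174^512 ≡ 46^2 = 2116 ≡ 20 (mod 262)
174^1024 ≡ 20^2 = 400 ≡ 138 (mod 262)
174^1267 = 174^1024 * 174^128 * 174^64 * 174^32 * 174^16 * 174^2 * 174^1 ≡ 138 * 166 * 64 * 254 * 206 * 146 * 174 (mod 262).
Accumulate the product:
138 * 166 = 22908 ≡ 114
114 * 64 = 7296 ≡ 222
222 * 254 = 56388 ≡ 58
58 * 206 = 11948 ≡ 158
158 * 146 = 23068 ≡ 12
12 * 174 = 2088 ≡ 254

254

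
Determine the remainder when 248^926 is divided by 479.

49

926 in binary is 1110011110, i.e. 926 = 512 + 256 + 128 + 16 + 8 + 4 + 2.
248^1 ≡ 248 (mod 479)
248^2 ≡ 248^2 = 61504 ≡ 192 (mod 479)
248^4 ≡ 192^2 = 36864 ≡ 460 (mod 479)
248^8 ≡ 460^2 = 211600 ≡ 361 (mod 479)
248^16 ≡ 361^2 = 130321 ≡ 33 (mod 479)
248^32 ≡ 33^2 = 1089 ≡ 131 (mod 479)
248^64 ≡ 131^2 = 17161 ≡ 396 (mod 479)
248^128 ≡ 396^2 = 156816 ≡ 183 (mod 479)
248^256 ≡ 183^2 = 33489 ≡ 438 (mod 479)
248^512 ≡ 438^2 = 191844 ≡ 244 (mod 479)
248^926 = 248^512 · 248^256 · 248^128 · 248^16 · 248^8 · 248^4 · 248^2 ≡ 244 · 438 · 183 · 33 · 361 · 460 · 192 (mod 479).
Accumulate the product:
244 · 438 = 106872 ≡ 55
55 · 183 = 10065 ≡ 6
6 · 33 = 198
198 · 361 = 71478 ≡ 107
107 · 460 = 49220 ≡ 362
362 · 192 = 69504 ≡ 49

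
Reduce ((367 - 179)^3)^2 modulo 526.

266

367 - 179 = 188
(188)^3 ≡ 240 (mod 526)
(240)^2 ≡ 266 (mod 526)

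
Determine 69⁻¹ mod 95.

95 = 1*69 + 26
69 = 2*26 + 17
26 = 1*17 + 9
17 = 1*9 + 8
9 = 1*8 + 1
8 = 8*1 + 0
gcd(69, 95) = 1, so the inverse exists.
Back-substitute for 1:
1 = 1*9 − 1*8
  = −1*17 + 2*9
  = 2*26 − 3*17
  = −3*69 + 8*26
  = 8*95 − 11*69
So 69⁻¹ ≡ −11 ≡ 84 (mod 95).

84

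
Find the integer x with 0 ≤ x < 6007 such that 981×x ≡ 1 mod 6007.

By the extended Euclidean algorithm:
6007 = 6×981 + 121
981 = 8×121 + 13
121 = 9×13 + 4
13 = 3×4 + 1
4 = 4×1 + 0
gcd(981, 6007) = 1, so the inverse exists.
Bézout: 1 = −227×6007 + 1390×981.
So 981⁻¹ ≡ 1390 (mod 6007).

1390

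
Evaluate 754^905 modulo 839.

By square-and-multiply:
754^1 ≡ 754 (mod 839)
754^2 ≡ 754^2 = 568516 ≡ 513 (mod 839)
754^4 ≡ 513^2 = 263169 ≡ 562 (mod 839)
754^8 ≡ 562^2 = 315844 ≡ 380 (mod 839)
754^16 ≡ 380^2 = 144400 ≡ 92 (mod 839)
754^32 ≡ 92^2 = 8464 ≡ 74 (mod 839)
754^64 ≡ 74^2 = 5476 ≡ 442 (mod 839)
754^128 ≡ 442^2 = 195364 ≡ 716 (mod 839)
754^256 ≡ 716^2 = 512656 ≡ 27 (mod 839)
754^512 ≡ 27^2 = 729 (mod 839)
754^905 = 754^512 * 754^256 * 754^128 * 754^8 * 754^1 ≡ 729 * 27 * 716 * 380 * 754 (mod 839).
Accumulate the product:
729 * 27 = 19683 ≡ 386
386 * 716 = 276376 ≡ 345
345 * 380 = 131100 ≡ 216
216 * 754 = 162864 ≡ 98

98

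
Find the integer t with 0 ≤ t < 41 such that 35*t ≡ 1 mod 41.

41 = 1·35 + 6
35 = 5·6 + 5
6 = 1·5 + 1
5 = 5·1 + 0
gcd(35, 41) = 1, so the inverse exists.
Back-substitute for 1:
1 = 1·6 − 1·5
  = −1·35 + 6·6
  = 6·41 − 7·35
So 35⁻¹ ≡ −7 ≡ 34 (mod 41).

34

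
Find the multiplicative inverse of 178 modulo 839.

Run the extended Euclidean algorithm:
839 = 4·178 + 127
178 = 1·127 + 51
127 = 2·51 + 25
51 = 2·25 + 1
25 = 25·1 + 0
gcd(178, 839) = 1, so the inverse exists.
Back-substitute for 1:
1 = 1·51 − 2·25
  = −2·127 + 5·51
  = 5·178 − 7·127
  = −7·839 + 33·178
So 178⁻¹ ≡ 33 (mod 839).

33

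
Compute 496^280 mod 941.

624

Compute successive squares:
496^1 ≡ 496 (mod 941)
496^2 ≡ 496^2 = 246016 ≡ 415 (mod 941)
496^4 ≡ 415^2 = 172225 ≡ 22 (mod 941)
496^8 ≡ 22^2 = 484 (mod 941)
496^16 ≡ 484^2 = 234256 ≡ 888 (mod 941)
496^32 ≡ 888^2 = 788544 ≡ 927 (mod 941)
496^64 ≡ 927^2 = 859329 ≡ 196 (mod 941)
496^128 ≡ 196^2 = 38416 ≡ 776 (mod 941)
496^256 ≡ 776^2 = 602176 ≡ 877 (mod 941)
496^280 = 496^256 * 496^16 * 496^8 ≡ 877 * 888 * 484 (mod 941).
Accumulate the product:
877 * 888 = 778776 ≡ 569
569 * 484 = 275396 ≡ 624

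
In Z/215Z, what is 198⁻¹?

177

By the extended Euclidean algorithm:
215 = 1·198 + 17
198 = 11·17 + 11
17 = 1·11 + 6
11 = 1·6 + 5
6 = 1·5 + 1
5 = 5·1 + 0
gcd(198, 215) = 1, so the inverse exists.
Back-substitute for 1:
1 = 1·6 − 1·5
  = −1·11 + 2·6
  = 2·17 − 3·11
  = −3·198 + 35·17
  = 35·215 − 38·198
So 198⁻¹ ≡ −38 ≡ 177 (mod 215).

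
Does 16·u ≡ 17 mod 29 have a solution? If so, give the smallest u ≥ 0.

21

gcd(16, 29) = 1, so a unique solution mod 29 exists.
16⁻¹ ≡ 20 (mod 29).
u ≡ 20·17 ≡ 21 (mod 29).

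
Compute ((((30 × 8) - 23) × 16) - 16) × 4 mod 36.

30 × 8 = 240 ≡ 24 (mod 36)
24 - 23 = 1
1 × 16 = 16
16 - 16 = 0
0 × 4 = 0

0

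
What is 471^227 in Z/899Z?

894

471^1 ≡ 471 (mod 899)
471^2 ≡ 471^2 = 221841 ≡ 687 (mod 899)
471^4 ≡ 687^2 = 471969 ≡ 893 (mod 899)
471^8 ≡ 893^2 = 797449 ≡ 36 (mod 899)
471^16 ≡ 36^2 = 1296 ≡ 397 (mod 899)
471^32 ≡ 397^2 = 157609 ≡ 284 (mod 899)
471^64 ≡ 284^2 = 80656 ≡ 645 (mod 899)
471^128 ≡ 645^2 = 416025 ≡ 687 (mod 899)
471^227 = 471^128 * 471^64 * 471^32 * 471^2 * 471^1 ≡ 687 * 645 * 284 * 687 * 471 (mod 899).
Accumulate the product:
687 * 645 = 443115 ≡ 807
807 * 284 = 229188 ≡ 842
842 * 687 = 578454 ≡ 397
397 * 471 = 186987 ≡ 894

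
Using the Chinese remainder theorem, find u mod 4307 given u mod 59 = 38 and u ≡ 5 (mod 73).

1100

59⁻¹ mod 73: 59*26 ≡ 1 (mod 73), so 59⁻¹ ≡ 26.
u = 38 + 59*((5 − 38)*26 mod 73) = 38 + 59*18 = 1100.
Check: 1100 mod 59 = 38, 1100 mod 73 = 5. ✓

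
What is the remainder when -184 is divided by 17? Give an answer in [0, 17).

3

-184 = -11·17 + 3, so -184 ≡ 3 (mod 17).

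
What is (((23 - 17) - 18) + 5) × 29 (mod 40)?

37

23 - 17 = 6
6 - 18 = -12 ≡ 28 (mod 40)
28 + 5 = 33
33 × 29 = 957 ≡ 37 (mod 40)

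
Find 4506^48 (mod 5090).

1936

4506^1 ≡ 4506 (mod 5090)
4506^2 ≡ 4506^2 = 20304036 ≡ 26 (mod 5090)
4506^4 ≡ 26^2 = 676 (mod 5090)
4506^8 ≡ 676^2 = 456976 ≡ 3966 (mod 5090)
4506^16 ≡ 3966^2 = 15729156 ≡ 1056 (mod 5090)
4506^32 ≡ 1056^2 = 1115136 ≡ 426 (mod 5090)
4506^48 = 4506^32 · 4506^16 ≡ 426 · 1056 (mod 5090).
426 · 1056 = 449856 ≡ 1936 (mod 5090).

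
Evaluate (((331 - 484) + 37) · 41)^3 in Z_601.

575

331 - 484 = -153 ≡ 448 (mod 601)
448 + 37 = 485
485 · 41 = 19885 ≡ 52 (mod 601)
(52)^3 ≡ 575 (mod 601)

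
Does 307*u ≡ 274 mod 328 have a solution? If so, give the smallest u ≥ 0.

190

gcd(307, 328) = 1, so a unique solution mod 328 exists.
307⁻¹ ≡ 203 (mod 328).
u ≡ 203*274 ≡ 190 (mod 328).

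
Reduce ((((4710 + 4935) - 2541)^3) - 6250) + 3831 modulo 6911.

4710 + 4935 = 9645 ≡ 2734 (mod 6911)
2734 - 2541 = 193
(193)^3 ≡ 1617 (mod 6911)
1617 - 6250 = -4633 ≡ 2278 (mod 6911)
2278 + 3831 = 6109

6109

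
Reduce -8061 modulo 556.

-8061 = -15·556 + 279, so -8061 ≡ 279 (mod 556).

279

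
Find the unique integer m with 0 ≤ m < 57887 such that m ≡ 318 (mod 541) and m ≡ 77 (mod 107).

541⁻¹ mod 107: 541·18 ≡ 1 (mod 107), so 541⁻¹ ≡ 18.
m = 318 + 541·((77 − 318)·18 mod 107) = 318 + 541·49 = 26827.
Check: 26827 mod 541 = 318, 26827 mod 107 = 77. ✓

26827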